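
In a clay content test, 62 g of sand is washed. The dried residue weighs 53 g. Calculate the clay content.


Formula: Clay% = (W_total - W_washed) / W_total * 100
Clay mass = 62 - 53 = 9 g
Clay% = 9 / 62 * 100 = 14.5161%


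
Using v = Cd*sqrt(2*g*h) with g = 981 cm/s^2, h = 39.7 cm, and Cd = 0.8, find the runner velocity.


Formula: v = Cd * sqrt(2 * g * h)  (Torricelli with discharge coefficient)
2*g*h = 2 * 981 * 39.7 = 77891.4 cm^2/s^2
sqrt(77891.4) = 279.09031 cm/s
v = 0.8 * 279.09031 = 223.2722 cm/s

223.2722 cm/s


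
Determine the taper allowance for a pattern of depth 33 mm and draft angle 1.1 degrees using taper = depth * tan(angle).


Formula: taper = depth * tan(draft_angle)
tan(1.1 deg) = 0.0192010
taper = 33 mm * 0.0192010 = 0.6336 mm

Final answer: 0.6336 mm


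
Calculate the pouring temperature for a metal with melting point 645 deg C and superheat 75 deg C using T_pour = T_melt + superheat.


Formula: T_pour = T_melt + Superheat
T_pour = 645 + 75 = 720 deg C

720 deg C


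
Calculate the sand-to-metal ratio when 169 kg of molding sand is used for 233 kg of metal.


Formula: Sand-to-Metal Ratio = W_sand / W_metal
Ratio = 169 kg / 233 kg = 0.7253


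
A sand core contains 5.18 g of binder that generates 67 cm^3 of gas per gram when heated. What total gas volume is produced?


Formula: V_gas = W_binder * gas_evolution_rate
V = 5.18 g * 67 cm^3/g = 347.0600 cm^3


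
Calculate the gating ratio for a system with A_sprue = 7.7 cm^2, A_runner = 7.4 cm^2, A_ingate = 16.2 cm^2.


Sprue:Runner:Ingate = 1 : 7.4/7.7 : 16.2/7.7 = 1:0.96:2.10

1:0.96:2.10


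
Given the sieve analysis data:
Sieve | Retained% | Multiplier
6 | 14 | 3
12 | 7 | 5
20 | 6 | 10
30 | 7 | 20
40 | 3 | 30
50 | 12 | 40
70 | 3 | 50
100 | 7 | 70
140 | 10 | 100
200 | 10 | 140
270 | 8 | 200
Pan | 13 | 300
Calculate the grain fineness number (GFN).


Formula: GFN = sum(pct * multiplier) / sum(pct)
sum(pct * multiplier) = 9387
sum(pct) = 100
GFN = 9387 / 100 = 93.87

93.87


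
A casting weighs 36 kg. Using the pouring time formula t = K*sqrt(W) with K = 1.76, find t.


Formula: t = K * sqrt(W)
sqrt(W) = sqrt(36) = 6.00000
t = 1.76 * 6.00000 = 10.5600 s

10.5600 s


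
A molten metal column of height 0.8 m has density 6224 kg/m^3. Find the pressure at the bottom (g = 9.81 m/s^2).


Formula: P = rho * g * h
rho * g = 6224 * 9.81 = 61057.44 N/m^3
P = 61057.44 * 0.8 = 48845.9520 Pa


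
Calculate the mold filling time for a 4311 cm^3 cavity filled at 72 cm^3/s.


Formula: t_fill = V_mold / Q_flow
t = 4311 cm^3 / 72 cm^3/s = 59.8750 s


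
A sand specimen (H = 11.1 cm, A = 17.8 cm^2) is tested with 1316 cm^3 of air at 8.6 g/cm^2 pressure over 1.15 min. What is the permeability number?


Formula: Permeability Number P = (V * H) / (p * A * t)
Numerator: V * H = 1316 * 11.1 = 14607.6
Denominator: p * A * t = 8.6 * 17.8 * 1.15 = 176.042
P = 14607.6 / 176.042 = 82.9779

82.9779


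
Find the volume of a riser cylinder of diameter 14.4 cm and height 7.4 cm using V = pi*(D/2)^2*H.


Formula: V = pi * (D/2)^2 * H  (cylinder volume)
Radius = D/2 = 14.4/2 = 7.2 cm
V = pi * 7.2^2 * 7.4 = 1205.1652 cm^3

1205.1652 cm^3


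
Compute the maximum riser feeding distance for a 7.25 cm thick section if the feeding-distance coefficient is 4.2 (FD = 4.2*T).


Formula: FD = 4.2 * T  (riser feeding-distance rule)
FD = 4.2 * 7.25 cm = 30.4500 cm


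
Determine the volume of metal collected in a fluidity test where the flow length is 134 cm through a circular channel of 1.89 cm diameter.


Formula: V = pi * (d/2)^2 * L  (cylinder volume)
Radius = 1.89/2 = 0.945 cm
V = pi * 0.945^2 * 134 = 375.9398 cm^3


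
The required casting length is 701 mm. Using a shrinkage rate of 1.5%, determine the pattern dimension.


Formula: L_pattern = L_casting * (1 + shrinkage_rate/100)
Shrinkage factor = 1 + 1.5/100 = 1.015
L_pattern = 701 mm * 1.015 = 711.5150 mm


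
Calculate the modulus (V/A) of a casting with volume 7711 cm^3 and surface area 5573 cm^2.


Formula: Casting Modulus M = V / A
M = 7711 cm^3 / 5573 cm^2 = 1.3836 cm

1.3836 cm


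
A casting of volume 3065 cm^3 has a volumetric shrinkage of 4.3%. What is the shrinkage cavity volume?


Formula: V_shrink = V_casting * shrinkage_pct / 100
V_shrink = 3065 cm^3 * 4.3 / 100 = 131.7950 cm^3

Answer: 131.7950 cm^3


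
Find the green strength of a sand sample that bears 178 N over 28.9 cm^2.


Formula: Compressive Strength = Force / Area
Strength = 178 N / 28.9 cm^2 = 6.1592 N/cm^2

Final answer: 6.1592 N/cm^2


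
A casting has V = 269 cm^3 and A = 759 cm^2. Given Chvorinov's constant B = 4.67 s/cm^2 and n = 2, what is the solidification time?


Formula: t_s = B * (V/A)^n  (Chvorinov's rule, n=2)
Modulus M = V/A = 269/759 = 0.354414 cm
M^2 = 0.354414^2 = 0.125609 cm^2
t_s = 4.67 * 0.125609 = 0.5866 s

0.5866 s


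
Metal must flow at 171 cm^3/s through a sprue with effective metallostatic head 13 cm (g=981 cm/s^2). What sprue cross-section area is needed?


Formula: v = sqrt(2*g*h), A = Q/v
Velocity: v = sqrt(2 * 981 * 13) = sqrt(25506) = 159.7060 cm/s
Sprue area: A = Q / v = 171 / 159.7060 = 1.0707 cm^2

Answer: 1.0707 cm^2


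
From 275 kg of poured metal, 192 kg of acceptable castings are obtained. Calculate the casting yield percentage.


Formula: Casting Yield = (W_good / W_total) * 100
Yield = (192 kg / 275 kg) * 100 = 69.8182%

Final answer: 69.8182%


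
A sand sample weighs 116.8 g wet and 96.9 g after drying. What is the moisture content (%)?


Formula: MC = (W_wet - W_dry) / W_wet * 100
Water mass = 116.8 - 96.9 = 19.9 g
MC = 19.9 / 116.8 * 100 = 17.0377%

17.0377%


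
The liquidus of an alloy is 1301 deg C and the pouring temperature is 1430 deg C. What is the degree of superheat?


Formula: Superheat = T_pour - T_melt
Superheat = 1430 - 1301 = 129 deg C


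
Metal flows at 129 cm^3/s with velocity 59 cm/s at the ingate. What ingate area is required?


Formula: A_ingate = Q / v  (continuity equation)
A = 129 cm^3/s / 59 cm/s = 2.1864 cm^2


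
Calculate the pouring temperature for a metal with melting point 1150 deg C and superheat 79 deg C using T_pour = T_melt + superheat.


Formula: T_pour = T_melt + Superheat
T_pour = 1150 + 79 = 1229 deg C


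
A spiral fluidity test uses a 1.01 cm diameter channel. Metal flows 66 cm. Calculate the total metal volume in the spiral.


Formula: V = pi * (d/2)^2 * L  (cylinder volume)
Radius = 1.01/2 = 0.505 cm
V = pi * 0.505^2 * 66 = 52.8782 cm^3

Answer: 52.8782 cm^3


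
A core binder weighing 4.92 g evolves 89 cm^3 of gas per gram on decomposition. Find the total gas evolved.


Formula: V_gas = W_binder * gas_evolution_rate
V = 4.92 g * 89 cm^3/g = 437.8800 cm^3

Answer: 437.8800 cm^3


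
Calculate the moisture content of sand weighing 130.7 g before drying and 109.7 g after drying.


Formula: MC = (W_wet - W_dry) / W_wet * 100
Water mass = 130.7 - 109.7 = 21.0 g
MC = 21.0 / 130.7 * 100 = 16.0673%

Final answer: 16.0673%


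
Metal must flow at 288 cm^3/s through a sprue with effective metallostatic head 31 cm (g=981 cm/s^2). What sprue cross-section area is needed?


Formula: v = sqrt(2*g*h), A = Q/v
Velocity: v = sqrt(2 * 981 * 31) = sqrt(60822) = 246.6212 cm/s
Sprue area: A = Q / v = 288 / 246.6212 = 1.1678 cm^2


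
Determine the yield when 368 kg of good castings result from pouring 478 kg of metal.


Formula: Casting Yield = (W_good / W_total) * 100
Yield = (368 kg / 478 kg) * 100 = 76.9874%

Answer: 76.9874%


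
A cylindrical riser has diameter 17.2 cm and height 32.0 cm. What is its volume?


Formula: V = pi * (D/2)^2 * H  (cylinder volume)
Radius = D/2 = 17.2/2 = 8.6 cm
V = pi * 8.6^2 * 32.0 = 7435.2702 cm^3

Answer: 7435.2702 cm^3


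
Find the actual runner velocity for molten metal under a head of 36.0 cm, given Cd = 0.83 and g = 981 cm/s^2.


Formula: v = Cd * sqrt(2 * g * h)  (Torricelli with discharge coefficient)
2*g*h = 2 * 981 * 36.0 = 70632.0 cm^2/s^2
sqrt(70632.0) = 265.76682 cm/s
v = 0.83 * 265.76682 = 220.5865 cm/s


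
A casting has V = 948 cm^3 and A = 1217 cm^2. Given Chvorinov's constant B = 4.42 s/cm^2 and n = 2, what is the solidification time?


Formula: t_s = B * (V/A)^n  (Chvorinov's rule, n=2)
Modulus M = V/A = 948/1217 = 0.778965 cm
M^2 = 0.778965^2 = 0.606786 cm^2
t_s = 4.42 * 0.606786 = 2.6820 s


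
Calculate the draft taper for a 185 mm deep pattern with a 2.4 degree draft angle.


Formula: taper = depth * tan(draft_angle)
tan(2.4 deg) = 0.0419124
taper = 185 mm * 0.0419124 = 7.7538 mm

7.7538 mm


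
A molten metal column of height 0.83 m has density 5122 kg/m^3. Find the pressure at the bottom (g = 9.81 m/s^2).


Formula: P = rho * g * h
rho * g = 5122 * 9.81 = 50246.82 N/m^3
P = 50246.82 * 0.83 = 41704.8606 Pa

Final answer: 41704.8606 Pa


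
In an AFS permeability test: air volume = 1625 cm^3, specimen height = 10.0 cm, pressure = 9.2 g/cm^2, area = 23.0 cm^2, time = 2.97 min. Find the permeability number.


Formula: Permeability Number P = (V * H) / (p * A * t)
Numerator: V * H = 1625 * 10.0 = 16250.0
Denominator: p * A * t = 9.2 * 23.0 * 2.97 = 628.452
P = 16250.0 / 628.452 = 25.8572

Answer: 25.8572


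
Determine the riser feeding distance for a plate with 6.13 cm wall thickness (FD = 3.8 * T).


Formula: FD = 3.8 * T  (riser feeding-distance rule)
FD = 3.8 * 6.13 cm = 23.2940 cm

Final answer: 23.2940 cm


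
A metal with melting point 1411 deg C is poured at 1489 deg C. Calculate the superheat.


Formula: Superheat = T_pour - T_melt
Superheat = 1489 - 1411 = 78 deg C


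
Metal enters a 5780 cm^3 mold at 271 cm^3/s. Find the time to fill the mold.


Formula: t_fill = V_mold / Q_flow
t = 5780 cm^3 / 271 cm^3/s = 21.3284 s


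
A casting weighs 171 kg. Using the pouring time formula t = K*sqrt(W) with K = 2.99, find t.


Formula: t = K * sqrt(W)
sqrt(W) = sqrt(171) = 13.07670
t = 2.99 * 13.07670 = 39.0993 s


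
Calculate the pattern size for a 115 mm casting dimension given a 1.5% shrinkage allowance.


Formula: L_pattern = L_casting * (1 + shrinkage_rate/100)
Shrinkage factor = 1 + 1.5/100 = 1.015
L_pattern = 115 mm * 1.015 = 116.7250 mm

116.7250 mm


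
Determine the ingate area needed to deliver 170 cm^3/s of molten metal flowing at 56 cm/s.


Formula: A_ingate = Q / v  (continuity equation)
A = 170 cm^3/s / 56 cm/s = 3.0357 cm^2

Answer: 3.0357 cm^2


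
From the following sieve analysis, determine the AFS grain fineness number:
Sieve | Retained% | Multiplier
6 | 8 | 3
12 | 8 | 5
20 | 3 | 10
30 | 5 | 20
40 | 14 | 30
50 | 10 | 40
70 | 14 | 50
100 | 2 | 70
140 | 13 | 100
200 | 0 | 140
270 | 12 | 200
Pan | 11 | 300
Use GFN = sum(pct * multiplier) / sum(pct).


Formula: GFN = sum(pct * multiplier) / sum(pct)
sum(pct * multiplier) = 8854
sum(pct) = 100
GFN = 8854 / 100 = 88.54

88.54


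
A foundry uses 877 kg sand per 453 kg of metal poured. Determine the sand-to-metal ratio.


Formula: Sand-to-Metal Ratio = W_sand / W_metal
Ratio = 877 kg / 453 kg = 1.9360

Answer: 1.9360


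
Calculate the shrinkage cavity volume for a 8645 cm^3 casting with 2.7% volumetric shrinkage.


Formula: V_shrink = V_casting * shrinkage_pct / 100
V_shrink = 8645 cm^3 * 2.7 / 100 = 233.4150 cm^3

Final answer: 233.4150 cm^3


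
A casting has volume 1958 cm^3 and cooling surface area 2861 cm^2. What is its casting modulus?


Formula: Casting Modulus M = V / A
M = 1958 cm^3 / 2861 cm^2 = 0.6844 cm


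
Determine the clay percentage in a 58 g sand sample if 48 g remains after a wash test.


Formula: Clay% = (W_total - W_washed) / W_total * 100
Clay mass = 58 - 48 = 10 g
Clay% = 10 / 58 * 100 = 17.2414%

17.2414%


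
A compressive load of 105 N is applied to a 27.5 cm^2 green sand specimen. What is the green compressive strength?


Formula: Compressive Strength = Force / Area
Strength = 105 N / 27.5 cm^2 = 3.8182 N/cm^2

Answer: 3.8182 N/cm^2


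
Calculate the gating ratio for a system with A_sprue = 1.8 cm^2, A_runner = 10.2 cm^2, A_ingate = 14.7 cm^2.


Sprue:Runner:Ingate = 1 : 10.2/1.8 : 14.7/1.8 = 1:5.67:8.17

Final answer: 1:5.67:8.17


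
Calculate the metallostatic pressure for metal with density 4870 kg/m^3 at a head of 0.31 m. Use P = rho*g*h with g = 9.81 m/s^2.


Formula: P = rho * g * h
rho * g = 4870 * 9.81 = 47774.7 N/m^3
P = 47774.7 * 0.31 = 14810.1570 Pa

Final answer: 14810.1570 Pa


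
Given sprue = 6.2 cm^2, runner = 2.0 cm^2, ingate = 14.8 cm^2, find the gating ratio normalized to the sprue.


Sprue:Runner:Ingate = 1 : 2.0/6.2 : 14.8/6.2 = 1:0.32:2.39


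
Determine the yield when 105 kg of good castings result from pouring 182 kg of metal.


Formula: Casting Yield = (W_good / W_total) * 100
Yield = (105 kg / 182 kg) * 100 = 57.6923%

Final answer: 57.6923%


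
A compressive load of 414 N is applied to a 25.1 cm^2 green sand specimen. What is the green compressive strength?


Formula: Compressive Strength = Force / Area
Strength = 414 N / 25.1 cm^2 = 16.4940 N/cm^2


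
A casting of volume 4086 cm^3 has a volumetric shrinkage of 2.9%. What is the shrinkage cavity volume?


Formula: V_shrink = V_casting * shrinkage_pct / 100
V_shrink = 4086 cm^3 * 2.9 / 100 = 118.4940 cm^3

Final answer: 118.4940 cm^3


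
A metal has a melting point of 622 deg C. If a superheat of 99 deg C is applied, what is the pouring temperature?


Formula: T_pour = T_melt + Superheat
T_pour = 622 + 99 = 721 deg C

Final answer: 721 deg C


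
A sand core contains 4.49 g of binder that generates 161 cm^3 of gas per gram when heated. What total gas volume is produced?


Formula: V_gas = W_binder * gas_evolution_rate
V = 4.49 g * 161 cm^3/g = 722.8900 cm^3

722.8900 cm^3


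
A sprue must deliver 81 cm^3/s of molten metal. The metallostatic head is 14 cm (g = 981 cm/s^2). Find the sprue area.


Formula: v = sqrt(2*g*h), A = Q/v
Velocity: v = sqrt(2 * 981 * 14) = sqrt(27468) = 165.7347 cm/s
Sprue area: A = Q / v = 81 / 165.7347 = 0.4887 cm^2

0.4887 cm^2


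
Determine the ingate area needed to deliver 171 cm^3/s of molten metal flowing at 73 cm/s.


Formula: A_ingate = Q / v  (continuity equation)
A = 171 cm^3/s / 73 cm/s = 2.3425 cm^2


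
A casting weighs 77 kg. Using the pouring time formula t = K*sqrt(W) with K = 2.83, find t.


Formula: t = K * sqrt(W)
sqrt(W) = sqrt(77) = 8.77496
t = 2.83 * 8.77496 = 24.8331 s

24.8331 s


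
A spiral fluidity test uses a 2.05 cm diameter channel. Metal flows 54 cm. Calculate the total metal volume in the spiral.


Formula: V = pi * (d/2)^2 * L  (cylinder volume)
Radius = 2.05/2 = 1.025 cm
V = pi * 1.025^2 * 54 = 178.2343 cm^3

Answer: 178.2343 cm^3


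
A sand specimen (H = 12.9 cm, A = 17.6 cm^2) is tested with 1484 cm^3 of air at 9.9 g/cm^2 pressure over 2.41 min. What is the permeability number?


Formula: Permeability Number P = (V * H) / (p * A * t)
Numerator: V * H = 1484 * 12.9 = 19143.6
Denominator: p * A * t = 9.9 * 17.6 * 2.41 = 419.9184
P = 19143.6 / 419.9184 = 45.5889

Final answer: 45.5889


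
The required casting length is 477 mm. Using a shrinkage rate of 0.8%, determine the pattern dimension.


Formula: L_pattern = L_casting * (1 + shrinkage_rate/100)
Shrinkage factor = 1 + 0.8/100 = 1.008
L_pattern = 477 mm * 1.008 = 480.8160 mm

480.8160 mm


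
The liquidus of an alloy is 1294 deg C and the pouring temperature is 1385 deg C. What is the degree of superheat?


Formula: Superheat = T_pour - T_melt
Superheat = 1385 - 1294 = 91 deg C


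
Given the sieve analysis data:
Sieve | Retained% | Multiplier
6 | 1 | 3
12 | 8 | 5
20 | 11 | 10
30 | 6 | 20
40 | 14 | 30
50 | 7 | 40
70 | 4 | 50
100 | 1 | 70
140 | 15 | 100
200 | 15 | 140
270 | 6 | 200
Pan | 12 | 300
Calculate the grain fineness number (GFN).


Formula: GFN = sum(pct * multiplier) / sum(pct)
sum(pct * multiplier) = 9643
sum(pct) = 100
GFN = 9643 / 100 = 96.43

96.43


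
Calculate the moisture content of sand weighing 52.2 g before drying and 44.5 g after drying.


Formula: MC = (W_wet - W_dry) / W_wet * 100
Water mass = 52.2 - 44.5 = 7.7 g
MC = 7.7 / 52.2 * 100 = 14.7510%

Final answer: 14.7510%


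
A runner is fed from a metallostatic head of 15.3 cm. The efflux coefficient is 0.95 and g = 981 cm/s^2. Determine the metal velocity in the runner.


Formula: v = Cd * sqrt(2 * g * h)  (Torricelli with discharge coefficient)
2*g*h = 2 * 981 * 15.3 = 30018.6 cm^2/s^2
sqrt(30018.6) = 173.25877 cm/s
v = 0.95 * 173.25877 = 164.5958 cm/s


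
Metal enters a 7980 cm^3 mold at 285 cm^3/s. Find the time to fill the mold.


Formula: t_fill = V_mold / Q_flow
t = 7980 cm^3 / 285 cm^3/s = 28.0000 s

Final answer: 28.0000 s


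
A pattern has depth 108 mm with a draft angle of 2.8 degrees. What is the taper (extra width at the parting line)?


Formula: taper = depth * tan(draft_angle)
tan(2.8 deg) = 0.0489082
taper = 108 mm * 0.0489082 = 5.2821 mm

Final answer: 5.2821 mm


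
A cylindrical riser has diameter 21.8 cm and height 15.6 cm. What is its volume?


Formula: V = pi * (D/2)^2 * H  (cylinder volume)
Radius = D/2 = 21.8/2 = 10.9 cm
V = pi * 10.9^2 * 15.6 = 5822.7409 cm^3

Final answer: 5822.7409 cm^3


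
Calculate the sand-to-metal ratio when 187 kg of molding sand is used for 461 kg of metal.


Formula: Sand-to-Metal Ratio = W_sand / W_metal
Ratio = 187 kg / 461 kg = 0.4056

0.4056


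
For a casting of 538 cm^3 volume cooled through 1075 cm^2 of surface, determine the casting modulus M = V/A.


Formula: Casting Modulus M = V / A
M = 538 cm^3 / 1075 cm^2 = 0.5005 cm

Final answer: 0.5005 cm


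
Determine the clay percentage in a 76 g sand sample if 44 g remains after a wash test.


Formula: Clay% = (W_total - W_washed) / W_total * 100
Clay mass = 76 - 44 = 32 g
Clay% = 32 / 76 * 100 = 42.1053%


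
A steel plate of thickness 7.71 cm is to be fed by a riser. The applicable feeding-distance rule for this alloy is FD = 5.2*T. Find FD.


Formula: FD = 5.2 * T  (riser feeding-distance rule)
FD = 5.2 * 7.71 cm = 40.0920 cm


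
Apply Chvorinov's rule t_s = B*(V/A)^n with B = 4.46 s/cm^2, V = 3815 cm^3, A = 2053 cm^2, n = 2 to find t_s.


Formula: t_s = B * (V/A)^n  (Chvorinov's rule, n=2)
Modulus M = V/A = 3815/2053 = 1.858256 cm
M^2 = 1.858256^2 = 3.453115 cm^2
t_s = 4.46 * 3.453115 = 15.4009 s

Final answer: 15.4009 s


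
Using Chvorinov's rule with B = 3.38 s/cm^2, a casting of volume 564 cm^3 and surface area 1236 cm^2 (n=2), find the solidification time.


Formula: t_s = B * (V/A)^n  (Chvorinov's rule, n=2)
Modulus M = V/A = 564/1236 = 0.456311 cm
M^2 = 0.456311^2 = 0.208220 cm^2
t_s = 3.38 * 0.208220 = 0.7038 s

Final answer: 0.7038 s


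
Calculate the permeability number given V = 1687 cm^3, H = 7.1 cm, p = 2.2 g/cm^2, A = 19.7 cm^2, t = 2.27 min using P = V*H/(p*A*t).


Formula: Permeability Number P = (V * H) / (p * A * t)
Numerator: V * H = 1687 * 7.1 = 11977.7
Denominator: p * A * t = 2.2 * 19.7 * 2.27 = 98.3818
P = 11977.7 / 98.3818 = 121.7471

121.7471


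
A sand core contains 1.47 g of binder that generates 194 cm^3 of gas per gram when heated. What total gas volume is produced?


Formula: V_gas = W_binder * gas_evolution_rate
V = 1.47 g * 194 cm^3/g = 285.1800 cm^3

285.1800 cm^3


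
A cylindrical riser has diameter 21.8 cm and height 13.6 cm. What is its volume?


Formula: V = pi * (D/2)^2 * H  (cylinder volume)
Radius = D/2 = 21.8/2 = 10.9 cm
V = pi * 10.9^2 * 13.6 = 5076.2357 cm^3


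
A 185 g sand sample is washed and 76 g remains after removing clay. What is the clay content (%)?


Formula: Clay% = (W_total - W_washed) / W_total * 100
Clay mass = 185 - 76 = 109 g
Clay% = 109 / 185 * 100 = 58.9189%

58.9189%


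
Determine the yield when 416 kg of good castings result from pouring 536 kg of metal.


Formula: Casting Yield = (W_good / W_total) * 100
Yield = (416 kg / 536 kg) * 100 = 77.6119%

77.6119%


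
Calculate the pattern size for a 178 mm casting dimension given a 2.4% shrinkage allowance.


Formula: L_pattern = L_casting * (1 + shrinkage_rate/100)
Shrinkage factor = 1 + 2.4/100 = 1.024
L_pattern = 178 mm * 1.024 = 182.2720 mm

Final answer: 182.2720 mm


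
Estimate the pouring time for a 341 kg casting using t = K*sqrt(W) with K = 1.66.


Formula: t = K * sqrt(W)
sqrt(W) = sqrt(341) = 18.46619
t = 1.66 * 18.46619 = 30.6539 s

Final answer: 30.6539 s


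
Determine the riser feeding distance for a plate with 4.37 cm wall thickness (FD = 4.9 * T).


Formula: FD = 4.9 * T  (riser feeding-distance rule)
FD = 4.9 * 4.37 cm = 21.4130 cm


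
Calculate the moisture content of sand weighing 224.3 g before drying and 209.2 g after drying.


Formula: MC = (W_wet - W_dry) / W_wet * 100
Water mass = 224.3 - 209.2 = 15.1 g
MC = 15.1 / 224.3 * 100 = 6.7321%

6.7321%


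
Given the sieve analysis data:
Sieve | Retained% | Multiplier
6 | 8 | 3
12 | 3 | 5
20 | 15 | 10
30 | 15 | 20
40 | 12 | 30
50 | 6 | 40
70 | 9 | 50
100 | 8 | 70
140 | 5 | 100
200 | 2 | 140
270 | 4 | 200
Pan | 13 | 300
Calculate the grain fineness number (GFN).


Formula: GFN = sum(pct * multiplier) / sum(pct)
sum(pct * multiplier) = 7579
sum(pct) = 100
GFN = 7579 / 100 = 75.79

Answer: 75.79


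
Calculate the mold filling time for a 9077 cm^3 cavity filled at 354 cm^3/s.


Formula: t_fill = V_mold / Q_flow
t = 9077 cm^3 / 354 cm^3/s = 25.6412 s

Final answer: 25.6412 s


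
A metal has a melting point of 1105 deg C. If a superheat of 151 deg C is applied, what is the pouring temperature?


Formula: T_pour = T_melt + Superheat
T_pour = 1105 + 151 = 1256 deg C

Answer: 1256 deg C


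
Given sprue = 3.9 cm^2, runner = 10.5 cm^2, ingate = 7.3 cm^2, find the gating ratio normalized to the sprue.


Sprue:Runner:Ingate = 1 : 10.5/3.9 : 7.3/3.9 = 1:2.69:1.87

Answer: 1:2.69:1.87


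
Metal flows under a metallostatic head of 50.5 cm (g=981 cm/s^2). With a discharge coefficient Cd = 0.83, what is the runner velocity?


Formula: v = Cd * sqrt(2 * g * h)  (Torricelli with discharge coefficient)
2*g*h = 2 * 981 * 50.5 = 99081.0 cm^2/s^2
sqrt(99081.0) = 314.77135 cm/s
v = 0.83 * 314.77135 = 261.2602 cm/s

Final answer: 261.2602 cm/s


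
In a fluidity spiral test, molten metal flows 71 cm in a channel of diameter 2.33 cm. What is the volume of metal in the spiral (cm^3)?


Formula: V = pi * (d/2)^2 * L  (cylinder volume)
Radius = 2.33/2 = 1.165 cm
V = pi * 1.165^2 * 71 = 302.7332 cm^3

302.7332 cm^3


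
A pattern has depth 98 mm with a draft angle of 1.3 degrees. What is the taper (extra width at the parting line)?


Formula: taper = depth * tan(draft_angle)
tan(1.3 deg) = 0.0226932
taper = 98 mm * 0.0226932 = 2.2239 mm

Answer: 2.2239 mm


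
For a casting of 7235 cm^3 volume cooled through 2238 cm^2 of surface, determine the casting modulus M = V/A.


Formula: Casting Modulus M = V / A
M = 7235 cm^3 / 2238 cm^2 = 3.2328 cm

3.2328 cm


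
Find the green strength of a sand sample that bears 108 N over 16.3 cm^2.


Formula: Compressive Strength = Force / Area
Strength = 108 N / 16.3 cm^2 = 6.6258 N/cm^2


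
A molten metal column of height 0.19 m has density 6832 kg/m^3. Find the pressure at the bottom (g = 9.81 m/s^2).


Formula: P = rho * g * h
rho * g = 6832 * 9.81 = 67021.92 N/m^3
P = 67021.92 * 0.19 = 12734.1648 Pa


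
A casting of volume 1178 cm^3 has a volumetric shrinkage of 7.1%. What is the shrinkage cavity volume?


Formula: V_shrink = V_casting * shrinkage_pct / 100
V_shrink = 1178 cm^3 * 7.1 / 100 = 83.6380 cm^3


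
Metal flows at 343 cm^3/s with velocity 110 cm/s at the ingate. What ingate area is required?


Formula: A_ingate = Q / v  (continuity equation)
A = 343 cm^3/s / 110 cm/s = 3.1182 cm^2

3.1182 cm^2


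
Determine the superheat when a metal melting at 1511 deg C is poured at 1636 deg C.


Formula: Superheat = T_pour - T_melt
Superheat = 1636 - 1511 = 125 deg C

Answer: 125 deg C


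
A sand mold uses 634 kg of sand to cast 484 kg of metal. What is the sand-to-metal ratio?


Formula: Sand-to-Metal Ratio = W_sand / W_metal
Ratio = 634 kg / 484 kg = 1.3099

Final answer: 1.3099


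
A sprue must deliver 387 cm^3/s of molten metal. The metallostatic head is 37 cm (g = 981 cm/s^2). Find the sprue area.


Formula: v = sqrt(2*g*h), A = Q/v
Velocity: v = sqrt(2 * 981 * 37) = sqrt(72594) = 269.4327 cm/s
Sprue area: A = Q / v = 387 / 269.4327 = 1.4364 cm^2

1.4364 cm^2


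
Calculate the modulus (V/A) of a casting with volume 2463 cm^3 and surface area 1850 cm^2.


Formula: Casting Modulus M = V / A
M = 2463 cm^3 / 1850 cm^2 = 1.3314 cm

1.3314 cm


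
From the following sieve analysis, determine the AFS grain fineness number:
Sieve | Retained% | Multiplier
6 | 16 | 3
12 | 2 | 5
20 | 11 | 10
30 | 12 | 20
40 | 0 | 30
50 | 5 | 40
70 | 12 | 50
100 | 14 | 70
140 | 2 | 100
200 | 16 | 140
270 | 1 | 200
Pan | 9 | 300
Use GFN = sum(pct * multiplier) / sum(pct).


Formula: GFN = sum(pct * multiplier) / sum(pct)
sum(pct * multiplier) = 7528
sum(pct) = 100
GFN = 7528 / 100 = 75.28


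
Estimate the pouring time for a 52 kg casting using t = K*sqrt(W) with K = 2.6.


Formula: t = K * sqrt(W)
sqrt(W) = sqrt(52) = 7.21110
t = 2.6 * 7.21110 = 18.7489 s


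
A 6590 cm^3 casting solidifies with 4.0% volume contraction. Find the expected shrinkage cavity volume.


Formula: V_shrink = V_casting * shrinkage_pct / 100
V_shrink = 6590 cm^3 * 4.0 / 100 = 263.6000 cm^3

Final answer: 263.6000 cm^3


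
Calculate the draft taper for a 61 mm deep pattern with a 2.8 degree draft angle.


Formula: taper = depth * tan(draft_angle)
tan(2.8 deg) = 0.0489082
taper = 61 mm * 0.0489082 = 2.9834 mm

2.9834 mm


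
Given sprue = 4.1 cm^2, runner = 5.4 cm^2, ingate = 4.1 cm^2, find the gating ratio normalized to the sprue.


Sprue:Runner:Ingate = 1 : 5.4/4.1 : 4.1/4.1 = 1:1.32:1.00

1:1.32:1.00


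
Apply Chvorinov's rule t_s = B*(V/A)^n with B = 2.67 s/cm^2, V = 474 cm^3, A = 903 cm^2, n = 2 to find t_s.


Formula: t_s = B * (V/A)^n  (Chvorinov's rule, n=2)
Modulus M = V/A = 474/903 = 0.524917 cm
M^2 = 0.524917^2 = 0.275538 cm^2
t_s = 2.67 * 0.275538 = 0.7357 s


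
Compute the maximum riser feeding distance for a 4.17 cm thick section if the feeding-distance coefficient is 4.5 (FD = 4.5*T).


Formula: FD = 4.5 * T  (riser feeding-distance rule)
FD = 4.5 * 4.17 cm = 18.7650 cm

Final answer: 18.7650 cm


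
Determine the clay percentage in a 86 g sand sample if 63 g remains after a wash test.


Formula: Clay% = (W_total - W_washed) / W_total * 100
Clay mass = 86 - 63 = 23 g
Clay% = 23 / 86 * 100 = 26.7442%

Final answer: 26.7442%


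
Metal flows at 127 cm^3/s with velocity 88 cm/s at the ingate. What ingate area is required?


Formula: A_ingate = Q / v  (continuity equation)
A = 127 cm^3/s / 88 cm/s = 1.4432 cm^2

Answer: 1.4432 cm^2


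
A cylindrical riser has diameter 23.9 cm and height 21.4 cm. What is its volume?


Formula: V = pi * (D/2)^2 * H  (cylinder volume)
Radius = D/2 = 23.9/2 = 11.95 cm
V = pi * 11.95^2 * 21.4 = 9600.6239 cm^3

9600.6239 cm^3


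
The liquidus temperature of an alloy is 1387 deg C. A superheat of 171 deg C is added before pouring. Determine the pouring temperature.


Formula: T_pour = T_melt + Superheat
T_pour = 1387 + 171 = 1558 deg C

Final answer: 1558 deg C


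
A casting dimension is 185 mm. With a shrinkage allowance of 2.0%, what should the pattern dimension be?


Formula: L_pattern = L_casting * (1 + shrinkage_rate/100)
Shrinkage factor = 1 + 2.0/100 = 1.02
L_pattern = 185 mm * 1.02 = 188.7000 mm

188.7000 mm


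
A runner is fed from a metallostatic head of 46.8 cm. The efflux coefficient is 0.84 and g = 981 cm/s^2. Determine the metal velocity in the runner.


Formula: v = Cd * sqrt(2 * g * h)  (Torricelli with discharge coefficient)
2*g*h = 2 * 981 * 46.8 = 91821.6 cm^2/s^2
sqrt(91821.6) = 303.02079 cm/s
v = 0.84 * 303.02079 = 254.5375 cm/s


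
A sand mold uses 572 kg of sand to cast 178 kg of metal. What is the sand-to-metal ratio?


Formula: Sand-to-Metal Ratio = W_sand / W_metal
Ratio = 572 kg / 178 kg = 3.2135

Answer: 3.2135


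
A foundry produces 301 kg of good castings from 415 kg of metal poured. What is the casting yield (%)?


Formula: Casting Yield = (W_good / W_total) * 100
Yield = (301 kg / 415 kg) * 100 = 72.5301%


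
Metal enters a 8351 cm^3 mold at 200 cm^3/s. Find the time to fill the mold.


Formula: t_fill = V_mold / Q_flow
t = 8351 cm^3 / 200 cm^3/s = 41.7550 s

Answer: 41.7550 s


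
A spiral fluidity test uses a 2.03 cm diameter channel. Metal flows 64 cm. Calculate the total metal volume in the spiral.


Formula: V = pi * (d/2)^2 * L  (cylinder volume)
Radius = 2.03/2 = 1.015 cm
V = pi * 1.015^2 * 64 = 207.1390 cm^3

Answer: 207.1390 cm^3


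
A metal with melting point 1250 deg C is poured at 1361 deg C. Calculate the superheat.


Formula: Superheat = T_pour - T_melt
Superheat = 1361 - 1250 = 111 deg C

Answer: 111 deg C


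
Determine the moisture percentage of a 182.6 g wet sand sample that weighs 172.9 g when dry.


Formula: MC = (W_wet - W_dry) / W_wet * 100
Water mass = 182.6 - 172.9 = 9.7 g
MC = 9.7 / 182.6 * 100 = 5.3122%

Final answer: 5.3122%


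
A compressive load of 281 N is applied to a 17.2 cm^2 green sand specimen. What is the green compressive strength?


Formula: Compressive Strength = Force / Area
Strength = 281 N / 17.2 cm^2 = 16.3372 N/cm^2

Final answer: 16.3372 N/cm^2


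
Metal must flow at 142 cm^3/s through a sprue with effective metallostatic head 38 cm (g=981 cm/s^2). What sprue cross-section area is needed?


Formula: v = sqrt(2*g*h), A = Q/v
Velocity: v = sqrt(2 * 981 * 38) = sqrt(74556) = 273.0494 cm/s
Sprue area: A = Q / v = 142 / 273.0494 = 0.5201 cm^2


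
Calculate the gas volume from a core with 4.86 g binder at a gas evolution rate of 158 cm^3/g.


Formula: V_gas = W_binder * gas_evolution_rate
V = 4.86 g * 158 cm^3/g = 767.8800 cm^3

Answer: 767.8800 cm^3


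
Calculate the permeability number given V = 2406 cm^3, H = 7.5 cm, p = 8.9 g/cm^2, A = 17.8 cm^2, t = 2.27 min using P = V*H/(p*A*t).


Formula: Permeability Number P = (V * H) / (p * A * t)
Numerator: V * H = 2406 * 7.5 = 18045.0
Denominator: p * A * t = 8.9 * 17.8 * 2.27 = 359.6134
P = 18045.0 / 359.6134 = 50.1789

50.1789


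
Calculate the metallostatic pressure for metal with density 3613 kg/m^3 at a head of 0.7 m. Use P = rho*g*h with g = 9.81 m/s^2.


Formula: P = rho * g * h
rho * g = 3613 * 9.81 = 35443.53 N/m^3
P = 35443.53 * 0.7 = 24810.4710 Pa

24810.4710 Pa


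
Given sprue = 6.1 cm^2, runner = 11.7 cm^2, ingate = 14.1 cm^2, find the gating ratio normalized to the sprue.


Sprue:Runner:Ingate = 1 : 11.7/6.1 : 14.1/6.1 = 1:1.92:2.31


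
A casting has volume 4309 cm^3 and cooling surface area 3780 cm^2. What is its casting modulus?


Formula: Casting Modulus M = V / A
M = 4309 cm^3 / 3780 cm^2 = 1.1399 cm

Answer: 1.1399 cm


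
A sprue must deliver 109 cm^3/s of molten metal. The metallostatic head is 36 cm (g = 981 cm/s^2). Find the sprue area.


Formula: v = sqrt(2*g*h), A = Q/v
Velocity: v = sqrt(2 * 981 * 36) = sqrt(70632) = 265.7668 cm/s
Sprue area: A = Q / v = 109 / 265.7668 = 0.4101 cm^2

0.4101 cm^2


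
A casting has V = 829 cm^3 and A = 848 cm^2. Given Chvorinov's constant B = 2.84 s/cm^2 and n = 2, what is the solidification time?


Formula: t_s = B * (V/A)^n  (Chvorinov's rule, n=2)
Modulus M = V/A = 829/848 = 0.977594 cm
M^2 = 0.977594^2 = 0.955690 cm^2
t_s = 2.84 * 0.955690 = 2.7142 s

2.7142 s


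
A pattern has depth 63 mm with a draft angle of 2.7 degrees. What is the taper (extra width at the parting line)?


Formula: taper = depth * tan(draft_angle)
tan(2.7 deg) = 0.0471588
taper = 63 mm * 0.0471588 = 2.9710 mm

Final answer: 2.9710 mm


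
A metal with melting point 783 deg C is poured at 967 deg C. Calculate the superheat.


Formula: Superheat = T_pour - T_melt
Superheat = 967 - 783 = 184 deg C

Answer: 184 deg C


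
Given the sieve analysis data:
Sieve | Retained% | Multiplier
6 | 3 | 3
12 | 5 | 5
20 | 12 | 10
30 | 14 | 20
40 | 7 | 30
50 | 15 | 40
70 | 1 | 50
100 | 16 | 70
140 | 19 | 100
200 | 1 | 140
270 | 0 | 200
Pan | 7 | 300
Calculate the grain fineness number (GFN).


Formula: GFN = sum(pct * multiplier) / sum(pct)
sum(pct * multiplier) = 6554
sum(pct) = 100
GFN = 6554 / 100 = 65.54

Answer: 65.54


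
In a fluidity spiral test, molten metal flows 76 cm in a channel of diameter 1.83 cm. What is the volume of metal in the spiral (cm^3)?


Formula: V = pi * (d/2)^2 * L  (cylinder volume)
Radius = 1.83/2 = 0.915 cm
V = pi * 0.915^2 * 76 = 199.8967 cm^3

199.8967 cm^3


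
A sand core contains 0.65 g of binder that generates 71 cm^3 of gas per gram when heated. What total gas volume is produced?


Formula: V_gas = W_binder * gas_evolution_rate
V = 0.65 g * 71 cm^3/g = 46.1500 cm^3


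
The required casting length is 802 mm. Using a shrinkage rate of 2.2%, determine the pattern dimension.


Formula: L_pattern = L_casting * (1 + shrinkage_rate/100)
Shrinkage factor = 1 + 2.2/100 = 1.022
L_pattern = 802 mm * 1.022 = 819.6440 mm


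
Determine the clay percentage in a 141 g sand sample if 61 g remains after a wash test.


Formula: Clay% = (W_total - W_washed) / W_total * 100
Clay mass = 141 - 61 = 80 g
Clay% = 80 / 141 * 100 = 56.7376%

Final answer: 56.7376%


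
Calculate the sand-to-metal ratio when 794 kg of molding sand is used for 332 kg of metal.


Formula: Sand-to-Metal Ratio = W_sand / W_metal
Ratio = 794 kg / 332 kg = 2.3916

Answer: 2.3916


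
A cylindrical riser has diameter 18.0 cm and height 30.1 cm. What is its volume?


Formula: V = pi * (D/2)^2 * H  (cylinder volume)
Radius = D/2 = 18.0/2 = 9.0 cm
V = pi * 9.0^2 * 30.1 = 7659.5170 cm^3

Final answer: 7659.5170 cm^3


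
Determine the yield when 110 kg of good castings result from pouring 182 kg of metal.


Formula: Casting Yield = (W_good / W_total) * 100
Yield = (110 kg / 182 kg) * 100 = 60.4396%

Final answer: 60.4396%


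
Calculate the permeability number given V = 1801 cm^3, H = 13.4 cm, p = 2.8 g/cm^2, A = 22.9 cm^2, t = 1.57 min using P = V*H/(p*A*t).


Formula: Permeability Number P = (V * H) / (p * A * t)
Numerator: V * H = 1801 * 13.4 = 24133.4
Denominator: p * A * t = 2.8 * 22.9 * 1.57 = 100.6684
P = 24133.4 / 100.6684 = 239.7316

Answer: 239.7316


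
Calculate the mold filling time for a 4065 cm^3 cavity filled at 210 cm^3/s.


Formula: t_fill = V_mold / Q_flow
t = 4065 cm^3 / 210 cm^3/s = 19.3571 s

19.3571 s


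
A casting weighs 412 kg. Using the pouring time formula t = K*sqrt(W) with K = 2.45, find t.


Formula: t = K * sqrt(W)
sqrt(W) = sqrt(412) = 20.29778
t = 2.45 * 20.29778 = 49.7296 s


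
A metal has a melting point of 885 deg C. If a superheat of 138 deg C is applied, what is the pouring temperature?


Formula: T_pour = T_melt + Superheat
T_pour = 885 + 138 = 1023 deg C

Final answer: 1023 deg C


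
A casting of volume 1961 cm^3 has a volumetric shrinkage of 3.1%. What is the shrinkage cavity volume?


Formula: V_shrink = V_casting * shrinkage_pct / 100
V_shrink = 1961 cm^3 * 3.1 / 100 = 60.7910 cm^3

60.7910 cm^3


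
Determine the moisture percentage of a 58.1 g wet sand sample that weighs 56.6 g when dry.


Formula: MC = (W_wet - W_dry) / W_wet * 100
Water mass = 58.1 - 56.6 = 1.5 g
MC = 1.5 / 58.1 * 100 = 2.5818%

Final answer: 2.5818%


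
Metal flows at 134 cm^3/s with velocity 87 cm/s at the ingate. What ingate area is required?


Formula: A_ingate = Q / v  (continuity equation)
A = 134 cm^3/s / 87 cm/s = 1.5402 cm^2

Final answer: 1.5402 cm^2


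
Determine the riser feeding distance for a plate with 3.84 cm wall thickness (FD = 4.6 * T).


Formula: FD = 4.6 * T  (riser feeding-distance rule)
FD = 4.6 * 3.84 cm = 17.6640 cm

Final answer: 17.6640 cm


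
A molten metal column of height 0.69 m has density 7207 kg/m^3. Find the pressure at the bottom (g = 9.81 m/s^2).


Formula: P = rho * g * h
rho * g = 7207 * 9.81 = 70700.67 N/m^3
P = 70700.67 * 0.69 = 48783.4623 Pa

Answer: 48783.4623 Pa


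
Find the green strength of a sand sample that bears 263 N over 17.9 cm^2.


Formula: Compressive Strength = Force / Area
Strength = 263 N / 17.9 cm^2 = 14.6927 N/cm^2

Answer: 14.6927 N/cm^2


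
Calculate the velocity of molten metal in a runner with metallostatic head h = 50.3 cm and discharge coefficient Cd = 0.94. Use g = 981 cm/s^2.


Formula: v = Cd * sqrt(2 * g * h)  (Torricelli with discharge coefficient)
2*g*h = 2 * 981 * 50.3 = 98688.6 cm^2/s^2
sqrt(98688.6) = 314.14742 cm/s
v = 0.94 * 314.14742 = 295.2986 cm/s


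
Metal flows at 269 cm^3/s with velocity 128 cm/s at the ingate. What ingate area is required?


Formula: A_ingate = Q / v  (continuity equation)
A = 269 cm^3/s / 128 cm/s = 2.1016 cm^2

Final answer: 2.1016 cm^2


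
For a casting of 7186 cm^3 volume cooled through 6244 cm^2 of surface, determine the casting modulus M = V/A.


Formula: Casting Modulus M = V / A
M = 7186 cm^3 / 6244 cm^2 = 1.1509 cm

Answer: 1.1509 cm


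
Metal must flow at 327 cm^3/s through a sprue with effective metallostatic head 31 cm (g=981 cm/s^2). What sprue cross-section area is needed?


Formula: v = sqrt(2*g*h), A = Q/v
Velocity: v = sqrt(2 * 981 * 31) = sqrt(60822) = 246.6212 cm/s
Sprue area: A = Q / v = 327 / 246.6212 = 1.3259 cm^2

Answer: 1.3259 cm^2


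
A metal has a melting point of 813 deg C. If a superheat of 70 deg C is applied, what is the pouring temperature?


Formula: T_pour = T_melt + Superheat
T_pour = 813 + 70 = 883 deg C

Answer: 883 deg C


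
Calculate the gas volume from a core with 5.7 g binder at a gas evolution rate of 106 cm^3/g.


Formula: V_gas = W_binder * gas_evolution_rate
V = 5.7 g * 106 cm^3/g = 604.2000 cm^3


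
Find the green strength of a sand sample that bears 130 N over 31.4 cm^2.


Formula: Compressive Strength = Force / Area
Strength = 130 N / 31.4 cm^2 = 4.1401 N/cm^2

4.1401 N/cm^2


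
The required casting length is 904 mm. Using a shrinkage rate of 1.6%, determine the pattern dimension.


Formula: L_pattern = L_casting * (1 + shrinkage_rate/100)
Shrinkage factor = 1 + 1.6/100 = 1.016
L_pattern = 904 mm * 1.016 = 918.4640 mm


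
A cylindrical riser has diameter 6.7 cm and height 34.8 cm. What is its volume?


Formula: V = pi * (D/2)^2 * H  (cylinder volume)
Radius = D/2 = 6.7/2 = 3.35 cm
V = pi * 3.35^2 * 34.8 = 1226.9270 cm^3

1226.9270 cm^3


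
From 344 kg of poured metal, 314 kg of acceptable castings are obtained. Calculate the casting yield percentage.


Formula: Casting Yield = (W_good / W_total) * 100
Yield = (314 kg / 344 kg) * 100 = 91.2791%

Answer: 91.2791%


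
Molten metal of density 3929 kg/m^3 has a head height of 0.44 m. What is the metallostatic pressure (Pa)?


Formula: P = rho * g * h
rho * g = 3929 * 9.81 = 38543.49 N/m^3
P = 38543.49 * 0.44 = 16959.1356 Pa

16959.1356 Pa


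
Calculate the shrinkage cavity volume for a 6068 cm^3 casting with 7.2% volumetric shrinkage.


Formula: V_shrink = V_casting * shrinkage_pct / 100
V_shrink = 6068 cm^3 * 7.2 / 100 = 436.8960 cm^3

Final answer: 436.8960 cm^3


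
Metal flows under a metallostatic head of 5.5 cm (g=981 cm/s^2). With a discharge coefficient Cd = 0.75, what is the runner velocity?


Formula: v = Cd * sqrt(2 * g * h)  (Torricelli with discharge coefficient)
2*g*h = 2 * 981 * 5.5 = 10791.0 cm^2/s^2
sqrt(10791.0) = 103.87974 cm/s
v = 0.75 * 103.87974 = 77.9098 cm/s

77.9098 cm/s


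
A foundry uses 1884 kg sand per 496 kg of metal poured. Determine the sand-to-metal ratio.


Formula: Sand-to-Metal Ratio = W_sand / W_metal
Ratio = 1884 kg / 496 kg = 3.7984
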